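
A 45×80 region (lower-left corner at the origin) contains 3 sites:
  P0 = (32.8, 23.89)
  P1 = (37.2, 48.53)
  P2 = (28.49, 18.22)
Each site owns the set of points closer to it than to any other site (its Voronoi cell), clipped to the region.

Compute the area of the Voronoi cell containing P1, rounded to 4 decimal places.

1. box [0,45]×[0,80]: [(0, 0) (45, 0) (45, 80) (0, 80)]
2. ⊥bis P1·P0 via (35,36.21): [(0, 42.46) (45, 34.4243) (45, 80) (0, 80)]  |A|=1870.1036
3. ⊥bis P1·P2 via (32.845,33.375): [(0, 42.8135) (3.249, 41.8798) (45, 34.4243) (45, 80) (0, 80)]  |A|=1869.5294
4. canonical 5-gon: [(0, 42.8135) (3.249, 41.8798) (45, 34.4243) (45, 80) (0, 80)]
5. shoelace: 1869.5294

Area of P1's cell: 1869.5294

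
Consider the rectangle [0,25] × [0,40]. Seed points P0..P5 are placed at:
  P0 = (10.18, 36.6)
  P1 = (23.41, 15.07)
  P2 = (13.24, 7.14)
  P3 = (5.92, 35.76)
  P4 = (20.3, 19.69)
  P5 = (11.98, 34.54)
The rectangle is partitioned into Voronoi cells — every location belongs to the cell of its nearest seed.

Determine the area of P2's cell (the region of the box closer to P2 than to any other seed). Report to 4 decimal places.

1. box [0,25]×[0,40]: [(0, 0) (25, 0) (25, 40) (0, 40)]
2. ⊥bis P2·P0 via (11.71,21.87): [(0, 20.6537) (0, 0) (25, 0) (25, 23.2504)]  |A|=548.8014
3. ⊥bis P2·P1 via (18.325,11.105): [(10.0643, 21.6991) (0, 20.6537) (0, 0) (25, 0) (25, 2.5445)]  |A|=394.1731
4. ⊥bis P2·P3 via (9.58,21.45): [(10.1457, 21.5947) (0, 18.9998) (0, 0) (25, 0) (25, 2.5445)]  |A|=385.2152
5. ⊥bis P2·P4 via (16.77,13.415): [(16.3314, 13.6617) (4.7038, 20.2028) (0, 18.9998) (0, 0) (25, 0) (25, 2.5445)]  |A|=359.3252
6. ⊥bis P2·P5 via (12.61,20.84): [(16.3314, 13.6617) (4.7038, 20.2028) (0, 18.9998) (0, 0) (25, 0) (25, 2.5445)]  |A|=359.3252
7. canonical 6-gon: [(16.3314, 13.6617) (4.7038, 20.2028) (0, 18.9998) (0, 0) (25, 0) (25, 2.5445)]
8. shoelace: 359.3252

Area of P2's cell: 359.3252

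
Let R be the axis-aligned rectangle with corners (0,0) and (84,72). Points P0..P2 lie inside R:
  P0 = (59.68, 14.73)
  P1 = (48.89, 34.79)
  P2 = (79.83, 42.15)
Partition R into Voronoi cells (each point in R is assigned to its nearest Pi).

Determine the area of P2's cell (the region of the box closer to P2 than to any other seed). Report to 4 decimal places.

Area of P2's cell: 1047.8001

1. box [0,84]×[0,72]: [(0, 0) (84, 0) (84, 72) (0, 72)]
2. ⊥bis P2·P0 via (69.755,28.44): [(84, 17.9718) (84, 72) (10.4788, 72)]  |A|=1986.107
3. ⊥bis P2·P1 via (64.36,38.47): [(66.1085, 31.1197) (84, 17.9718) (84, 72) (56.3839, 72)]  |A|=1047.8001
4. canonical 4-gon: [(66.1085, 31.1197) (84, 17.9718) (84, 72) (56.3839, 72)]
5. shoelace: 1047.8001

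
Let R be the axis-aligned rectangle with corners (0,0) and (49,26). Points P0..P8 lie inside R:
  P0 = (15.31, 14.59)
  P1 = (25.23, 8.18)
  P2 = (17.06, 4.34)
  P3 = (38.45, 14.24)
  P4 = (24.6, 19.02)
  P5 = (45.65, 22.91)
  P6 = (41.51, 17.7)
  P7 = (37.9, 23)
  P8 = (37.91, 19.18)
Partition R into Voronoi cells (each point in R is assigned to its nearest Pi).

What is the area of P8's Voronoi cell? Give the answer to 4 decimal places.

1. box [0,49]×[0,26]: [(0, 0) (49, 0) (49, 26) (0, 26)]
2. ⊥bis P8·P0 via (26.61,16.885): [(30.0393, 0) (49, 0) (49, 26) (24.7588, 26)]  |A|=561.6251
3. ⊥bis P8·P1 via (31.57,13.68): [(25.9437, 20.1656) (43.4375, 0) (49, 0) (49, 26) (24.7588, 26)]  |A|=426.534
4. ⊥bis P8·P2 via (27.485,11.76): [(25.9437, 20.1656) (43.4375, 0) (49, 0) (49, 26) (24.7588, 26)]  |A|=426.534
5. ⊥bis P8·P3 via (38.18,16.71): [(25.9437, 20.1656) (29.7416, 15.7876) (49, 17.8928) (49, 26) (24.7588, 26)]  |A|=210.3323
6. ⊥bis P8·P4 via (31.255,19.1): [(31.2928, 15.9571) (49, 17.8928) (49, 26) (31.1721, 26)]  |A|=161.3001
7. ⊥bis P8·P5 via (41.78,21.045): [(31.2928, 15.9571) (43.5844, 17.3008) (39.3921, 26) (31.1721, 26)]  |A|=97.5567
8. ⊥bis P8·P6 via (39.71,18.44): [(31.2928, 15.9571) (39.0373, 16.8037) (41.2409, 22.1637) (39.3921, 26) (31.1721, 26)]  |A|=85.9181
9. ⊥bis P8·P7 via (37.905,21.09): [(31.2313, 21.0725) (31.2928, 15.9571) (39.0373, 16.8037) (40.8026, 21.0976)]  |A|=40.3609
10. canonical 4-gon: [(31.2313, 21.0725) (31.2928, 15.9571) (39.0373, 16.8037) (40.8026, 21.0976)]
11. shoelace: 40.3609

Area of P8's cell: 40.3609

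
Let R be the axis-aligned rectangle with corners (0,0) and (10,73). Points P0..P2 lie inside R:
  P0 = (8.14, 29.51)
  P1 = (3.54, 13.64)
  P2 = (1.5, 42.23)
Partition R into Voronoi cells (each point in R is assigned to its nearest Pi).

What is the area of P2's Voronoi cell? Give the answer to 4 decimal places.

Area of P2's cell: 370.3604

1. box [0,10]×[0,73]: [(0, 0) (10, 0) (10, 73) (0, 73)]
2. ⊥bis P2·P0 via (4.82,35.87): [(0, 33.3539) (10, 38.574) (10, 73) (0, 73)]  |A|=370.3604
3. ⊥bis P2·P1 via (2.52,27.935): [(0, 33.3539) (10, 38.574) (10, 73) (0, 73)]  |A|=370.3604
4. canonical 4-gon: [(0, 33.3539) (10, 38.574) (10, 73) (0, 73)]
5. shoelace: 370.3604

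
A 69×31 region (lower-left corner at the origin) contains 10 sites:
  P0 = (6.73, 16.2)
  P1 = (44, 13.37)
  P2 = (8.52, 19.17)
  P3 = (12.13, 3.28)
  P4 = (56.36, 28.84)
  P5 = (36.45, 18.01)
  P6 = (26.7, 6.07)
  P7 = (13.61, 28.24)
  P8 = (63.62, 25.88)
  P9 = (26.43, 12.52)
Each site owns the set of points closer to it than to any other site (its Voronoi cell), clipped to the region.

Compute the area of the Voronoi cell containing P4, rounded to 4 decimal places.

Area of P4's cell: 154.7099

1. box [0,69]×[0,31]: [(0, 0) (69, 0) (69, 31) (0, 31)]
2. ⊥bis P4·P0 via (31.545,22.52): [(37.2805, 0) (69, 0) (69, 31) (29.3853, 31)]  |A|=1105.6805
3. ⊥bis P4·P1 via (50.18,21.105): [(69, 6.0685) (69, 31) (37.7952, 31)]  |A|=388.9913
4. ⊥bis P4·P2 via (32.44,24.005): [(69, 6.0685) (69, 31) (37.7952, 31)]  |A|=388.9913
5. ⊥bis P4·P3 via (34.245,16.06): [(69, 6.0685) (69, 31) (37.7952, 31)]  |A|=388.9913
6. ⊥bis P4·P5 via (46.405,23.425): [(45.7353, 24.6561) (69, 6.0685) (69, 31) (42.2846, 31)]  |A|=374.7514
7. ⊥bis P4·P6 via (41.53,17.455): [(45.7353, 24.6561) (69, 6.0685) (69, 31) (42.2846, 31)]  |A|=374.7514
8. ⊥bis P4·P7 via (34.985,28.54): [(45.7353, 24.6561) (69, 6.0685) (69, 31) (42.2846, 31)]  |A|=374.7514
9. ⊥bis P4·P8 via (59.99,27.36): [(45.7353, 24.6561) (55.656, 16.7299) (61.4741, 31) (42.2846, 31)]  |A|=154.7099
10. ⊥bis P4·P9 via (41.395,20.68): [(45.7353, 24.6561) (55.656, 16.7299) (61.4741, 31) (42.2846, 31)]  |A|=154.7099
11. canonical 4-gon: [(45.7353, 24.6561) (55.656, 16.7299) (61.4741, 31) (42.2846, 31)]
12. shoelace: 154.7099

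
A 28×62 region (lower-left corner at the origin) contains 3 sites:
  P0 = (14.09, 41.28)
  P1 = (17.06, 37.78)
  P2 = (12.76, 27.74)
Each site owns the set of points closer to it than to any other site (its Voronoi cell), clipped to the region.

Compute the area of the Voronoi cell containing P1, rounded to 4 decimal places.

1. box [0,28]×[0,62]: [(0, 0) (28, 0) (28, 62) (0, 62)]
2. ⊥bis P1·P0 via (15.575,39.53): [(0, 26.3135) (0, 0) (28, 0) (28, 50.0735)]  |A|=1069.418
3. ⊥bis P1·P2 via (14.91,32.76): [(10.0499, 34.8415) (28, 27.1537) (28, 50.0735)]  |A|=205.7065
4. canonical 3-gon: [(10.0499, 34.8415) (28, 27.1537) (28, 50.0735)]
5. shoelace: 205.7065

Area of P1's cell: 205.7065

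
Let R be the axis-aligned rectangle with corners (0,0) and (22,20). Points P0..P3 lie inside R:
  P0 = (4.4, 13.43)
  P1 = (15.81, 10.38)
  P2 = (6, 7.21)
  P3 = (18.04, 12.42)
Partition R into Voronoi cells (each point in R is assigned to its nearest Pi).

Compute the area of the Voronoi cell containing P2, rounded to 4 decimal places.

Area of P2's cell: 124.4098

1. box [0,22]×[0,20]: [(0, 0) (22, 0) (22, 20) (0, 20)]
2. ⊥bis P2·P0 via (5.2,10.32): [(0, 8.9824) (0, 0) (22, 0) (22, 14.6415)]  |A|=259.8632
3. ⊥bis P2·P1 via (10.905,8.795): [(10.0122, 11.5579) (0, 8.9824) (0, 0) (13.747, 0)]  |A|=124.4098
4. ⊥bis P2·P3 via (12.02,9.815): [(10.0122, 11.5579) (0, 8.9824) (0, 0) (13.747, 0)]  |A|=124.4098
5. canonical 4-gon: [(10.0122, 11.5579) (0, 8.9824) (0, 0) (13.747, 0)]
6. shoelace: 124.4098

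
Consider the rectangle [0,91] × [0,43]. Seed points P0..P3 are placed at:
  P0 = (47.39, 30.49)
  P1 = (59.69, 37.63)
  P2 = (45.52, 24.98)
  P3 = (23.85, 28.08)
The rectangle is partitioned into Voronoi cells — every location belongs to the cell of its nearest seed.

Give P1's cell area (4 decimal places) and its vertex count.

1. box [0,91]×[0,43]: [(0, 0) (91, 0) (91, 43) (0, 43)]
2. ⊥bis P1·P0 via (53.54,34.06): [(73.3114, 0) (91, 0) (91, 43) (48.3504, 43)]  |A|=1297.2701
3. ⊥bis P1·P2 via (52.605,31.305): [(59.8506, 23.1888) (80.5519, 0) (91, 0) (91, 43) (48.3504, 43)]  |A|=1213.3207
4. ⊥bis P1·P3 via (41.77,32.855): [(59.8506, 23.1888) (80.5519, 0) (91, 0) (91, 43) (48.3504, 43)]  |A|=1213.3207
5. canonical 5-gon: [(59.8506, 23.1888) (80.5519, 0) (91, 0) (91, 43) (48.3504, 43)]
6. shoelace: 1213.3207

Area of P1's cell: 1213.3207 (5 vertices)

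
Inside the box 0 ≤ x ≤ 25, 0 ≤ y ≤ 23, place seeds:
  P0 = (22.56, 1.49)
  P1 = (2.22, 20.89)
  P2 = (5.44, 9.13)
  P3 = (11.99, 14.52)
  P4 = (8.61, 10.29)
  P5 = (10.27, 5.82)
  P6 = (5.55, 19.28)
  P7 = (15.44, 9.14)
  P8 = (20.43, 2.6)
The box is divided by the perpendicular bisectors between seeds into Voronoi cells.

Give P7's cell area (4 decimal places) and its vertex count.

Area of P7's cell: 99.6515 (5 vertices)

1. box [0,25]×[0,23]: [(0, 0) (25, 0) (25, 23) (0, 23)]
2. ⊥bis P7·P0 via (19,5.315): [(0, 0) (13.2894, 0) (25, 10.8993) (25, 23) (0, 23)]  |A|=511.181
3. ⊥bis P7·P1 via (8.83,15.015): [(0, 5.0803) (0, 0) (13.2894, 0) (25, 10.8993) (25, 23) (15.9271, 23)]  |A|=368.4766
4. ⊥bis P7·P2 via (10.44,9.135): [(10.4323, 16.8178) (10.4491, 0) (13.2894, 0) (25, 10.8993) (25, 23) (15.9271, 23)]  |A|=254.1113
5. ⊥bis P7·P3 via (13.715,11.83): [(10.4394, 9.7295) (10.4491, 0) (13.2894, 0) (25, 10.8993) (25, 19.0667)]  |A|=145.7782
6. ⊥bis P7·P4 via (12.025,9.715): [(12.2197, 10.8711) (10.4488, 0.3536) (10.4491, 0) (13.2894, 0) (25, 10.8993) (25, 19.0667)]  |A|=137.4272
7. ⊥bis P7·P5 via (12.855,7.48): [(12.2197, 10.8711) (11.8993, 8.9683) (16.024, 2.5452) (25, 10.8993) (25, 19.0667)]  |A|=110.4017
8. ⊥bis P7·P6 via (10.495,14.21): [(12.2197, 10.8711) (11.8993, 8.9683) (16.024, 2.5452) (25, 10.8993) (25, 19.0667)]  |A|=110.4017
9. ⊥bis P7·P8 via (17.935,5.87): [(12.2197, 10.8711) (11.8993, 8.9683) (15.2194, 3.798) (25, 11.2606) (25, 19.0667)]  |A|=99.6515
10. canonical 5-gon: [(12.2197, 10.8711) (11.8993, 8.9683) (15.2194, 3.798) (25, 11.2606) (25, 19.0667)]
11. shoelace: 99.6515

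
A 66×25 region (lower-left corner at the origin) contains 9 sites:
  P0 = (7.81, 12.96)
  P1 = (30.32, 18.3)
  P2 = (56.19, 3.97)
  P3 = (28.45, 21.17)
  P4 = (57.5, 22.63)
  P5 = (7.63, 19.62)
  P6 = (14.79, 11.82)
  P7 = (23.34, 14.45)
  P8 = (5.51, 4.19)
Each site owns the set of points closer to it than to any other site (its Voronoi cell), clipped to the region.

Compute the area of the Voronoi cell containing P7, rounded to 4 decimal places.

1. box [0,66]×[0,25]: [(0, 0) (66, 0) (66, 25) (0, 25)]
2. ⊥bis P7·P0 via (15.575,13.705): [(16.8899, 0) (66, 0) (66, 25) (14.4913, 25)]  |A|=1257.7347
3. ⊥bis P7·P1 via (26.83,16.375): [(16.8899, 0) (35.8621, 0) (22.0727, 25) (14.4913, 25)]  |A|=331.9186
4. ⊥bis P7·P2 via (39.765,9.21): [(16.8899, 0) (35.8621, 0) (22.0727, 25) (14.4913, 25)]  |A|=331.9186
5. ⊥bis P7·P3 via (25.895,17.81): [(16.8899, 0) (35.8621, 0) (26.1422, 17.6221) (16.4397, 25) (14.4913, 25)]  |A|=311.1387
6. ⊥bis P7·P4 via (40.42,18.54): [(16.8899, 0) (35.8621, 0) (26.1422, 17.6221) (16.4397, 25) (14.4913, 25)]  |A|=311.1387
7. ⊥bis P7·P5 via (15.485,17.035): [(15.3073, 16.4951) (16.8899, 0) (35.8621, 0) (26.1422, 17.6221) (17.7726, 23.9864)]  |A|=296.6111
8. ⊥bis P7·P6 via (19.065,13.135): [(16.7153, 20.7736) (23.1054, 0) (35.8621, 0) (26.1422, 17.6221) (17.7726, 23.9864)]  |A|=217.054
9. ⊥bis P7·P8 via (14.425,9.32): [(16.7153, 20.7736) (23.1054, 0) (35.8621, 0) (26.1422, 17.6221) (17.7726, 23.9864)]  |A|=217.054
10. canonical 5-gon: [(16.7153, 20.7736) (23.1054, 0) (35.8621, 0) (26.1422, 17.6221) (17.7726, 23.9864)]
11. shoelace: 217.054

Area of P7's cell: 217.0540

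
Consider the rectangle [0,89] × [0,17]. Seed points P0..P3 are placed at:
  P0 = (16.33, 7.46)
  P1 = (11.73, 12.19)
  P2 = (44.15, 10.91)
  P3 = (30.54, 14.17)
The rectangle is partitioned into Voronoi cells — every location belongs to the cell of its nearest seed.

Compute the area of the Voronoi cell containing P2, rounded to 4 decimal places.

Area of P2's cell: 894.5859

1. box [0,89]×[0,17]: [(0, 0) (89, 0) (89, 17) (0, 17)]
2. ⊥bis P2·P0 via (30.24,9.185): [(31.379, 0) (89, 0) (89, 17) (29.2709, 17)]  |A|=997.4759
3. ⊥bis P2·P1 via (27.94,11.55): [(31.379, 0) (89, 0) (89, 17) (29.2709, 17)]  |A|=997.4759
4. ⊥bis P2·P3 via (37.345,12.54): [(34.3413, 0) (89, 0) (89, 17) (38.4133, 17)]  |A|=894.5859
5. canonical 4-gon: [(34.3413, 0) (89, 0) (89, 17) (38.4133, 17)]
6. shoelace: 894.5859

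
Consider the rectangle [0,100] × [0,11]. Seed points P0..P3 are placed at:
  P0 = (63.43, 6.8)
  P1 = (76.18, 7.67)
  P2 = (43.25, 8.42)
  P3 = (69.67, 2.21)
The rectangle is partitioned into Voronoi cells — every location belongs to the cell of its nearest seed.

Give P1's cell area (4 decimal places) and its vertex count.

1. box [0,100]×[0,11]: [(0, 0) (100, 0) (100, 11) (0, 11)]
2. ⊥bis P1·P0 via (69.805,7.235): [(70.2987, 0) (100, 0) (100, 11) (69.5481, 11)]  |A|=330.8427
3. ⊥bis P1·P2 via (59.715,8.045): [(70.2987, 0) (100, 0) (100, 11) (69.5481, 11)]  |A|=330.8427
4. ⊥bis P1·P3 via (72.925,4.94): [(69.6992, 8.7862) (77.0682, 0) (100, 0) (100, 11) (69.5481, 11)]  |A|=301.1034
5. canonical 5-gon: [(69.6992, 8.7862) (77.0682, 0) (100, 0) (100, 11) (69.5481, 11)]
6. shoelace: 301.1034

Area of P1's cell: 301.1034 (5 vertices)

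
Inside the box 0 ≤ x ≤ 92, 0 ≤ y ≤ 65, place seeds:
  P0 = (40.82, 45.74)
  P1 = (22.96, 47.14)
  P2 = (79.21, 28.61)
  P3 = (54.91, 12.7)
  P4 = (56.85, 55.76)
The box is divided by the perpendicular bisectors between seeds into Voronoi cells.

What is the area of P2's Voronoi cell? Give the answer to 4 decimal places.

1. box [0,92]×[0,65]: [(0, 0) (92, 0) (92, 65) (0, 65)]
2. ⊥bis P2·P0 via (60.015,37.175): [(43.4271, 0) (92, 0) (92, 65) (72.4308, 65)]  |A|=2214.617
3. ⊥bis P2·P1 via (51.085,37.875): [(43.4271, 0) (92, 0) (92, 65) (72.4308, 65)]  |A|=2214.617
4. ⊥bis P2·P3 via (67.06,20.655): [(58.4865, 33.7496) (80.5835, 0) (92, 0) (92, 65) (72.4308, 65)]  |A|=1587.6112
5. ⊥bis P2·P4 via (68.03,42.185): [(58.8927, 34.6597) (58.4865, 33.7496) (80.5835, 0) (92, 0) (92, 61.926)]  |A|=1239.8585
6. canonical 5-gon: [(58.8927, 34.6597) (58.4865, 33.7496) (80.5835, 0) (92, 0) (92, 61.926)]
7. shoelace: 1239.8585

Area of P2's cell: 1239.8585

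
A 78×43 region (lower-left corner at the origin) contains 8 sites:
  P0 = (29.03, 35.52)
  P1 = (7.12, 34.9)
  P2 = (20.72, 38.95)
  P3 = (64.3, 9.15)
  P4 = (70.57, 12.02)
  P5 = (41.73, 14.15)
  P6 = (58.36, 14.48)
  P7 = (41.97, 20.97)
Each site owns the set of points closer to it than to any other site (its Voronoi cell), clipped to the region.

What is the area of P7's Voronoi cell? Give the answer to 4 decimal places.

1. box [0,78]×[0,43]: [(0, 0) (78, 0) (78, 43) (0, 43)]
2. ⊥bis P7·P0 via (35.5,28.245): [(3.7407, 0) (78, 0) (78, 43) (52.0908, 43)]  |A|=2153.6213
3. ⊥bis P7·P1 via (24.545,27.935): [(18.695, 13.2995) (13.379, 0) (78, 0) (78, 43) (52.0908, 43)]  |A|=2089.529
4. ⊥bis P7·P2 via (31.345,29.96): [(18.695, 13.2995) (13.379, 0) (78, 0) (78, 43) (52.0908, 43)]  |A|=2089.529
5. ⊥bis P7·P3 via (53.135,15.06): [(18.695, 13.2995) (13.379, 0) (45.1632, 0) (67.9246, 43) (52.0908, 43)]  |A|=1166.9168
6. ⊥bis P7·P4 via (56.27,16.495): [(18.695, 13.2995) (13.379, 0) (45.1632, 0) (59.7052, 27.4721) (64.5644, 43) (52.0908, 43)]  |A|=1140.8288
7. ⊥bis P7·P5 via (41.85,17.56): [(24.1846, 18.1817) (54.2278, 17.1244) (59.7052, 27.4721) (64.5644, 43) (52.0908, 43)]  |A|=566.3284
8. ⊥bis P7·P6 via (50.165,17.725): [(24.1846, 18.1817) (49.9863, 17.2737) (60.1732, 43) (52.0908, 43)]  |A|=436.8122
9. canonical 4-gon: [(24.1846, 18.1817) (49.9863, 17.2737) (60.1732, 43) (52.0908, 43)]
10. shoelace: 436.8122

Area of P7's cell: 436.8122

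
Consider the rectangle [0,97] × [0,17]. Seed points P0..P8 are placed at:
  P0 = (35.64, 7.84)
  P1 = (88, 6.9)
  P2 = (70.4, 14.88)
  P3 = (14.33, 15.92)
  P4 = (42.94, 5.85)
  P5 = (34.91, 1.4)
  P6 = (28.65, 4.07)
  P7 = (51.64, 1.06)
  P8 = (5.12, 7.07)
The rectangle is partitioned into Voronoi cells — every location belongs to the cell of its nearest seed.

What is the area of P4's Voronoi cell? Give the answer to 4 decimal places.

Area of P4's cell: 168.0621

1. box [0,97]×[0,17]: [(0, 0) (97, 0) (97, 17) (0, 17)]
2. ⊥bis P4·P0 via (39.29,6.845): [(37.424, 0) (97, 0) (97, 17) (42.0583, 17)]  |A|=973.4003
3. ⊥bis P4·P1 via (65.47,6.375): [(37.424, 0) (65.6186, 0) (65.2224, 17) (42.0583, 17)]  |A|=436.5485
4. ⊥bis P4·P2 via (56.67,10.365): [(37.424, 0) (60.0784, 0) (54.4881, 17) (42.0583, 17)]  |A|=298.2163
5. ⊥bis P4·P3 via (28.635,10.885): [(37.424, 0) (60.0784, 0) (54.4881, 17) (42.0583, 17)]  |A|=298.2163
6. ⊥bis P4·P5 via (38.925,3.625): [(38.5813, 4.2452) (40.9339, 0) (60.0784, 0) (54.4881, 17) (42.0583, 17)]  |A|=290.7662
7. ⊥bis P4·P6 via (35.795,4.96): [(38.5813, 4.2452) (40.9339, 0) (60.0784, 0) (54.4881, 17) (42.0583, 17)]  |A|=290.7662
8. ⊥bis P4·P7 via (47.29,3.455): [(38.5813, 4.2452) (40.9339, 0) (45.3878, 0) (54.5851, 16.705) (54.4881, 17) (42.0583, 17)]  |A|=168.0621
9. ⊥bis P4·P8 via (24.03,6.46): [(38.5813, 4.2452) (40.9339, 0) (45.3878, 0) (54.5851, 16.705) (54.4881, 17) (42.0583, 17)]  |A|=168.0621
10. canonical 6-gon: [(38.5813, 4.2452) (40.9339, 0) (45.3878, 0) (54.5851, 16.705) (54.4881, 17) (42.0583, 17)]
11. shoelace: 168.0621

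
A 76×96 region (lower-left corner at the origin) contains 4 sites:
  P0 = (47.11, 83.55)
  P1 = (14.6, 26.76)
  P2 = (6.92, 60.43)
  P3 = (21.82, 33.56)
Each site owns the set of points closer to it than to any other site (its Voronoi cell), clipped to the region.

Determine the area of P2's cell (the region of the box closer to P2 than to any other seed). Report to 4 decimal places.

Area of P2's cell: 1234.6509

1. box [0,76]×[0,96]: [(0, 0) (76, 0) (76, 96) (0, 96)]
2. ⊥bis P2·P0 via (27.015,71.99): [(0, 0) (68.4285, 0) (13.2028, 96) (0, 96)]  |A|=3918.304
3. ⊥bis P2·P1 via (10.76,43.595): [(0, 41.1407) (39.5694, 50.1663) (13.2028, 96) (0, 96)]  |A|=1387.9435
4. ⊥bis P2·P3 via (14.37,46.995): [(0, 41.1407) (6.4767, 42.618) (34.8581, 58.3561) (13.2028, 96) (0, 96)]  |A|=1234.6509
5. canonical 5-gon: [(0, 41.1407) (6.4767, 42.618) (34.8581, 58.3561) (13.2028, 96) (0, 96)]
6. shoelace: 1234.6509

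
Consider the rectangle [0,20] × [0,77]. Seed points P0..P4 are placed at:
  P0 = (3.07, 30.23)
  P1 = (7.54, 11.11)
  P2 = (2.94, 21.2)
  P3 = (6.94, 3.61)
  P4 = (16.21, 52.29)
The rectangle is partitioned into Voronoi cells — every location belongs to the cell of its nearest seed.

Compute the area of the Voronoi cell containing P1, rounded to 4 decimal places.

1. box [0,20]×[0,77]: [(0, 0) (20, 0) (20, 77) (0, 77)]
2. ⊥bis P1·P0 via (5.305,20.67): [(0, 19.4298) (0, 0) (20, 0) (20, 24.1055)]  |A|=435.3526
3. ⊥bis P1·P2 via (5.24,16.155): [(0, 13.7661) (0, 0) (20, 0) (20, 22.884)]  |A|=366.5014
4. ⊥bis P1·P3 via (7.24,7.36): [(0, 13.7661) (0, 7.9392) (20, 6.3392) (20, 22.884)]  |A|=223.7174
5. ⊥bis P1·P4 via (11.875,31.7): [(0, 13.7661) (0, 7.9392) (20, 6.3392) (20, 22.884)]  |A|=223.7174
6. canonical 4-gon: [(0, 13.7661) (0, 7.9392) (20, 6.3392) (20, 22.884)]
7. shoelace: 223.7174

Area of P1's cell: 223.7174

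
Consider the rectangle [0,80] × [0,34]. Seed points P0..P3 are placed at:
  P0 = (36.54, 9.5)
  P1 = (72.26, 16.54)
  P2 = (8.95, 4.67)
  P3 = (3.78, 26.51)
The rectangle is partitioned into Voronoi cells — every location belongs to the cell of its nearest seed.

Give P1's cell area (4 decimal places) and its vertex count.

1. box [0,80]×[0,34]: [(0, 0) (80, 0) (80, 34) (0, 34)]
2. ⊥bis P1·P0 via (54.4,13.02): [(56.9661, 0) (80, 0) (80, 34) (50.2651, 34)]  |A|=897.07
3. ⊥bis P1·P2 via (40.605,10.605): [(56.9661, 0) (80, 0) (80, 34) (50.2651, 34)]  |A|=897.07
4. ⊥bis P1·P3 via (38.02,21.525): [(56.9661, 0) (80, 0) (80, 34) (50.2651, 34)]  |A|=897.07
5. canonical 4-gon: [(56.9661, 0) (80, 0) (80, 34) (50.2651, 34)]
6. shoelace: 897.07

Area of P1's cell: 897.0700 (4 vertices)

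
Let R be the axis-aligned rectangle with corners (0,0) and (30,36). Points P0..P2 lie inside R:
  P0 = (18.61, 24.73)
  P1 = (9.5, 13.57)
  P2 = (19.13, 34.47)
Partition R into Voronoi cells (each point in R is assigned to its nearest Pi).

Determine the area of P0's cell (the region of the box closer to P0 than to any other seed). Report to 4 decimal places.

Area of P0's cell: 342.8409

1. box [0,30]×[0,36]: [(0, 0) (30, 0) (30, 36) (0, 36)]
2. ⊥bis P0·P1 via (14.055,19.15): [(0, 30.6232) (30, 6.134) (30, 36) (0, 36)]  |A|=528.6423
3. ⊥bis P0·P2 via (18.87,29.6): [(0.0207, 30.6063) (30, 6.134) (30, 29.0058)]  |A|=342.8409
4. canonical 3-gon: [(0.0207, 30.6063) (30, 6.134) (30, 29.0058)]
5. shoelace: 342.8409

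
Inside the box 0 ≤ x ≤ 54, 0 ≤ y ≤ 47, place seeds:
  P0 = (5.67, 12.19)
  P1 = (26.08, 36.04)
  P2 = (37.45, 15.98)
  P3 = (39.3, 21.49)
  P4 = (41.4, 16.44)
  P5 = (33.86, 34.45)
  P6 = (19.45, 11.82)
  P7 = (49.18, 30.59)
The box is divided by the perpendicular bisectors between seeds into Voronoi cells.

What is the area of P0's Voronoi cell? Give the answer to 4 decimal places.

1. box [0,54]×[0,47]: [(0, 0) (54, 0) (54, 47) (0, 47)]
2. ⊥bis P0·P1 via (15.875,24.115): [(0, 37.7003) (0, 0) (44.0545, 0)]  |A|=830.4325
3. ⊥bis P0·P2 via (21.56,14.085): [(20.874, 19.837) (0, 37.7003) (0, 0) (23.2397, 0)]  |A|=623.9817
4. ⊥bis P0·P3 via (22.485,16.84): [(20.874, 19.837) (0, 37.7003) (0, 0) (23.2397, 0)]  |A|=623.9817
5. ⊥bis P0·P4 via (23.535,14.315): [(20.874, 19.837) (0, 37.7003) (0, 0) (23.2397, 0)]  |A|=623.9817
6. ⊥bis P0·P5 via (19.765,23.32): [(20.874, 19.837) (0, 37.7003) (0, 0) (23.2397, 0)]  |A|=623.9817
7. ⊥bis P0·P6 via (12.56,12.005): [(12.9523, 26.6161) (0, 37.7003) (0, 0) (12.2377, 0)]  |A|=407.0125
8. ⊥bis P0·P7 via (27.425,21.39): [(12.9523, 26.6161) (0, 37.7003) (0, 0) (12.2377, 0)]  |A|=407.0125
9. canonical 4-gon: [(12.9523, 26.6161) (0, 37.7003) (0, 0) (12.2377, 0)]
10. shoelace: 407.0125

Area of P0's cell: 407.0125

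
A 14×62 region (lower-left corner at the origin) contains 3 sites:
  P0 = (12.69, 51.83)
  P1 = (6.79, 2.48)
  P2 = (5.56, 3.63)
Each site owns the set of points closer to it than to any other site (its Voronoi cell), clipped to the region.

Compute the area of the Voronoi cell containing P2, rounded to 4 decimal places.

Area of P2's cell: 331.6073

1. box [0,14]×[0,62]: [(0, 0) (14, 0) (14, 62) (0, 62)]
2. ⊥bis P2·P0 via (9.125,27.73): [(0, 29.0798) (0, 0) (14, 0) (14, 27.0089)]  |A|=392.6208
3. ⊥bis P2·P1 via (6.175,3.055): [(0, 29.0798) (0, 0) (3.3187, 0) (14, 11.4243) (14, 27.0089)]  |A|=331.6073
4. canonical 5-gon: [(0, 29.0798) (0, 0) (3.3187, 0) (14, 11.4243) (14, 27.0089)]
5. shoelace: 331.6073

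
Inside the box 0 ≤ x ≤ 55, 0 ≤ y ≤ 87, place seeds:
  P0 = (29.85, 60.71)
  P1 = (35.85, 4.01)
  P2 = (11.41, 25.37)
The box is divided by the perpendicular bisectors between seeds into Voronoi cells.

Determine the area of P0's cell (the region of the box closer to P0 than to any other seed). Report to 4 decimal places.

Area of P0's cell: 2541.5701

1. box [0,55]×[0,87]: [(0, 0) (55, 0) (55, 87) (0, 87)]
2. ⊥bis P0·P1 via (32.85,32.36): [(0, 28.8838) (55, 34.7039) (55, 87) (0, 87)]  |A|=3036.3376
3. ⊥bis P0·P2 via (20.63,43.04): [(0, 53.8045) (39.7074, 33.0856) (55, 34.7039) (55, 87) (0, 87)]  |A|=2541.5701
4. canonical 5-gon: [(0, 53.8045) (39.7074, 33.0856) (55, 34.7039) (55, 87) (0, 87)]
5. shoelace: 2541.5701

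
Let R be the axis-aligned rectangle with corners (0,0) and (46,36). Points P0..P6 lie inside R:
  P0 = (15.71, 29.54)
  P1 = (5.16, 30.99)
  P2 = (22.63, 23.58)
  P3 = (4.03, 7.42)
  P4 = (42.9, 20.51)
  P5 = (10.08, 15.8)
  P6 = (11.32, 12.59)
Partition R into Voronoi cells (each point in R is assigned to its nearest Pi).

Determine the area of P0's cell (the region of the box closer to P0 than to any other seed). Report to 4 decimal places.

Area of P0's cell: 148.9146

1. box [0,46]×[0,36]: [(0, 0) (46, 0) (46, 36) (0, 36)]
2. ⊥bis P0·P1 via (10.435,30.265): [(6.2754, 0) (46, 0) (46, 36) (11.2232, 36)]  |A|=1341.0256
3. ⊥bis P0·P2 via (19.17,26.56): [(8.1705, 13.7888) (27.3004, 36) (11.2232, 36)]  |A|=178.5471
4. ⊥bis P0·P3 via (9.87,18.48): [(8.8866, 18.9992) (11.4791, 17.6303) (27.3004, 36) (11.2232, 36)]  |A|=171.3028
5. ⊥bis P0·P4 via (29.305,25.025): [(8.8866, 18.9992) (11.4791, 17.6303) (27.3004, 36) (11.2232, 36)]  |A|=171.3028
6. ⊥bis P0·P5 via (12.895,22.67): [(9.5779, 24.0292) (15.0568, 21.7842) (27.3004, 36) (11.2232, 36)]  |A|=148.9146
7. ⊥bis P0·P6 via (13.515,21.065): [(9.5779, 24.0292) (15.0568, 21.7842) (27.3004, 36) (11.2232, 36)]  |A|=148.9146
8. canonical 4-gon: [(9.5779, 24.0292) (15.0568, 21.7842) (27.3004, 36) (11.2232, 36)]
9. shoelace: 148.9146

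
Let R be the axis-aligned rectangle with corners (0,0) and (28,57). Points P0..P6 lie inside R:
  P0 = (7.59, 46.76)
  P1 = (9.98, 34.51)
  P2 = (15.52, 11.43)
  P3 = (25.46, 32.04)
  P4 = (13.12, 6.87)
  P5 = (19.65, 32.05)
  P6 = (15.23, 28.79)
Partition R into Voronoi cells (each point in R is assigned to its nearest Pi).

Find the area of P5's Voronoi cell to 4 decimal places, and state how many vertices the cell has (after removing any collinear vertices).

1. box [0,28]×[0,57]: [(0, 0) (28, 0) (28, 57) (0, 57)]
2. ⊥bis P5·P0 via (13.62,39.405): [(0, 28.2386) (0, 0) (28, 0) (28, 51.1944)]  |A|=1112.0632
3. ⊥bis P5·P1 via (14.815,33.28): [(17.0987, 42.257) (6.3487, 0) (28, 0) (28, 51.1944)]  |A|=736.5018
4. ⊥bis P5·P2 via (17.585,21.74): [(17.0987, 42.257) (12.1559, 22.8274) (28, 19.654) (28, 51.1944)]  |A|=333.6811
5. ⊥bis P5·P3 via (22.555,32.045): [(22.5803, 46.7511) (17.0987, 42.257) (12.1559, 22.8274) (22.5356, 20.7484)]  |A|=177.1418
6. ⊥bis P5·P4 via (16.385,19.46): [(22.5803, 46.7511) (17.0987, 42.257) (12.1559, 22.8274) (22.5356, 20.7484)]  |A|=177.1418
7. ⊥bis P5·P6 via (17.44,30.42): [(22.5403, 23.5049) (22.5803, 46.7511) (17.0987, 42.257) (14.9472, 33.7998)]  |A|=106.8063
8. canonical 4-gon: [(22.5403, 23.5049) (22.5803, 46.7511) (17.0987, 42.257) (14.9472, 33.7998)]
9. shoelace: 106.8063

Area of P5's cell: 106.8063 (4 vertices)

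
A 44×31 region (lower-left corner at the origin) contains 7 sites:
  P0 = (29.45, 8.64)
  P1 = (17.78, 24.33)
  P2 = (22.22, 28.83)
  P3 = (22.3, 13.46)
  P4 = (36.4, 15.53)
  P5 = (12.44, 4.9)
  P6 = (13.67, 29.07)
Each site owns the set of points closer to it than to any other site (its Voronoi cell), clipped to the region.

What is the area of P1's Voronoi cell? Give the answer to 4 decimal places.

Area of P1's cell: 123.0041

1. box [0,44]×[0,31]: [(0, 0) (44, 0) (44, 31) (0, 31)]
2. ⊥bis P1·P0 via (23.615,16.485): [(0, 0) (1.4514, 0) (43.13, 31) (0, 31)]  |A|=691.0115
3. ⊥bis P1·P2 via (20,26.58): [(0, 0) (1.4514, 0) (27.3875, 19.291) (15.5203, 31) (0, 31)]  |A|=529.3697
4. ⊥bis P1·P3 via (20.04,18.895): [(0, 10.5619) (25.4914, 21.1618) (15.5203, 31) (0, 31)]  |A|=336.8435
5. ⊥bis P1·P4 via (27.09,19.93): [(0, 10.5619) (25.4914, 21.1618) (15.5203, 31) (0, 31)]  |A|=336.8435
6. ⊥bis P1·P5 via (15.11,14.615): [(0, 18.7677) (11.8812, 15.5024) (25.4914, 21.1618) (15.5203, 31) (0, 31)]  |A|=288.096
7. ⊥bis P1·P6 via (15.725,26.7): [(4.9939, 17.3952) (11.8812, 15.5024) (25.4914, 21.1618) (17.9356, 28.6168)]  |A|=123.0041
8. canonical 4-gon: [(4.9939, 17.3952) (11.8812, 15.5024) (25.4914, 21.1618) (17.9356, 28.6168)]
9. shoelace: 123.0041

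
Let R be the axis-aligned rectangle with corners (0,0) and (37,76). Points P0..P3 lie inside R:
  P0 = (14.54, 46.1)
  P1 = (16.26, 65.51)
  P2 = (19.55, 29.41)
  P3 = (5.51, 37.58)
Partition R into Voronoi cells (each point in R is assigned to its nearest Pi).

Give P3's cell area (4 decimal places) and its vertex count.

Area of P3's cell: 295.2240 (3 vertices)

1. box [0,37]×[0,76]: [(0, 0) (37, 0) (37, 76) (0, 76)]
2. ⊥bis P3·P0 via (10.025,41.84): [(0, 52.4651) (0, 0) (37, 0) (37, 13.2503)]  |A|=1215.7347
3. ⊥bis P3·P1 via (10.885,51.545): [(0, 52.4651) (0, 0) (37, 0) (37, 13.2503)]  |A|=1215.7347
4. ⊥bis P3·P2 via (12.53,33.495): [(14.578, 37.0145) (0, 52.4651) (0, 11.9624)]  |A|=295.224
5. canonical 3-gon: [(14.578, 37.0145) (0, 52.4651) (0, 11.9624)]
6. shoelace: 295.224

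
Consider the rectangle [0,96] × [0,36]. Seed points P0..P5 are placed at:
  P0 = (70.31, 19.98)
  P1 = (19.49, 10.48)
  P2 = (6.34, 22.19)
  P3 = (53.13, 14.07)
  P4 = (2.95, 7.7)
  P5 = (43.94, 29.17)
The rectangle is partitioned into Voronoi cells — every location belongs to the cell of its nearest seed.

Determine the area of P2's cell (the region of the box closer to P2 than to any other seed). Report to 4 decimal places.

Area of P2's cell: 421.4090

1. box [0,96]×[0,36]: [(0, 0) (96, 0) (96, 36) (0, 36)]
2. ⊥bis P2·P0 via (38.325,21.085): [(0, 0) (37.5966, 0) (38.8403, 36) (0, 36)]  |A|=1375.8632
3. ⊥bis P2·P1 via (12.915,16.335): [(0, 1.8318) (30.4266, 36) (0, 36)]  |A|=519.8103
4. ⊥bis P2·P3 via (29.735,18.13): [(0, 1.8318) (30.4266, 36) (0, 36)]  |A|=519.8103
5. ⊥bis P2·P4 via (4.645,14.945): [(0, 16.0317) (10.4648, 13.5834) (30.4266, 36) (0, 36)]  |A|=445.5111
6. ⊥bis P2·P5 via (25.14,25.68): [(0, 16.0317) (10.4648, 13.5834) (24.4667, 29.3072) (23.2242, 36) (0, 36)]  |A|=421.409
7. canonical 5-gon: [(0, 16.0317) (10.4648, 13.5834) (24.4667, 29.3072) (23.2242, 36) (0, 36)]
8. shoelace: 421.409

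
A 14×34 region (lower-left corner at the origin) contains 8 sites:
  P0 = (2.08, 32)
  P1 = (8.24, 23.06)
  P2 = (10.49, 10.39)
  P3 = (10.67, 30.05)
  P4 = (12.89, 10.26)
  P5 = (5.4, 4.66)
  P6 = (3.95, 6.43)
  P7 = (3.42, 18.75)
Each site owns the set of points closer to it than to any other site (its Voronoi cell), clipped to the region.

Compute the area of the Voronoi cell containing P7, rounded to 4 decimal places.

Area of P7's cell: 78.4228

1. box [0,14]×[0,34]: [(0, 0) (14, 0) (14, 34) (0, 34)]
2. ⊥bis P7·P0 via (2.75,25.375): [(0, 25.0969) (0, 0) (14, 0) (14, 26.5127)]  |A|=361.2674
3. ⊥bis P7·P1 via (5.83,20.905): [(1.909, 25.2899) (0, 25.0969) (0, 0) (14, 0) (14, 11.7682)]  |A|=272.1297
4. ⊥bis P7·P2 via (6.955,14.57): [(9.5399, 16.7561) (1.909, 25.2899) (0, 25.0969) (0, 8.6882)]  |A|=87.1512
5. ⊥bis P7·P3 via (7.045,24.4): [(9.5399, 16.7561) (1.909, 25.2899) (0, 25.0969) (0, 8.6882)]  |A|=87.1512
6. ⊥bis P7·P4 via (8.155,14.505): [(9.5399, 16.7561) (1.909, 25.2899) (0, 25.0969) (0, 8.6882)]  |A|=87.1512
7. ⊥bis P7·P5 via (4.41,11.705): [(3.3993, 11.563) (9.5399, 16.7561) (1.909, 25.2899) (0, 25.0969) (0, 11.0853)]  |A|=83.077
8. ⊥bis P7·P6 via (3.685,12.59): [(4.6635, 12.6321) (9.5399, 16.7561) (1.909, 25.2899) (0, 25.0969) (0, 12.4315)]  |A|=78.4228
9. canonical 5-gon: [(4.6635, 12.6321) (9.5399, 16.7561) (1.909, 25.2899) (0, 25.0969) (0, 12.4315)]
10. shoelace: 78.4228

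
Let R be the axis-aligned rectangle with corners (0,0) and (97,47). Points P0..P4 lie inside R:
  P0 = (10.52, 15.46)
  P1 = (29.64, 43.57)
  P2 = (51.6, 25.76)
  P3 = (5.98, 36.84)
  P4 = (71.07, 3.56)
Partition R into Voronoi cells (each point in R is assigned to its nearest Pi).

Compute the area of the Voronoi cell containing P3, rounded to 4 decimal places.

1. box [0,97]×[0,47]: [(0, 0) (97, 0) (97, 47) (0, 47)]
2. ⊥bis P3·P0 via (8.25,26.15): [(0, 24.3981) (97, 44.9959) (97, 47) (0, 47)]  |A|=1193.3904
3. ⊥bis P3·P1 via (17.81,40.205): [(0, 24.3981) (21.0356, 28.865) (15.8772, 47) (0, 47)]  |A|=381.6886
4. ⊥bis P3·P2 via (28.79,31.3): [(0, 24.3981) (21.0356, 28.865) (15.8772, 47) (0, 47)]  |A|=381.6886
5. ⊥bis P3·P4 via (38.525,20.2): [(0, 24.3981) (21.0356, 28.865) (15.8772, 47) (0, 47)]  |A|=381.6886
6. canonical 4-gon: [(0, 24.3981) (21.0356, 28.865) (15.8772, 47) (0, 47)]
7. shoelace: 381.6886

Area of P3's cell: 381.6886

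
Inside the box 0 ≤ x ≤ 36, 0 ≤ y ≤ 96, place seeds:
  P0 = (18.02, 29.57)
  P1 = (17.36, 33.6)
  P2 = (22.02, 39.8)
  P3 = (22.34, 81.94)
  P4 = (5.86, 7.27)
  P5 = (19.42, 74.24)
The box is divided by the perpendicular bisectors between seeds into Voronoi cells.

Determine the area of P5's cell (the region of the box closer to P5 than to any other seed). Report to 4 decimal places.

Area of P5's cell: 805.2299

1. box [0,36]×[0,96]: [(0, 0) (36, 0) (36, 96) (0, 96)]
2. ⊥bis P5·P0 via (18.72,51.905): [(0, 52.4917) (36, 51.3634) (36, 96) (0, 96)]  |A|=1586.6076
3. ⊥bis P5·P1 via (18.39,53.92): [(0, 54.8522) (36, 53.0274) (36, 96) (0, 96)]  |A|=1514.1683
4. ⊥bis P5·P2 via (20.72,57.02): [(0, 55.4558) (36, 58.1735) (36, 96) (0, 96)]  |A|=1410.6723
5. ⊥bis P5·P3 via (20.88,78.09): [(0, 86.0081) (0, 55.4558) (36, 58.1735) (36, 72.3562)]  |A|=805.2299
6. ⊥bis P5·P4 via (12.64,40.755): [(0, 86.0081) (0, 55.4558) (36, 58.1735) (36, 72.3562)]  |A|=805.2299
7. canonical 4-gon: [(0, 86.0081) (0, 55.4558) (36, 58.1735) (36, 72.3562)]
8. shoelace: 805.2299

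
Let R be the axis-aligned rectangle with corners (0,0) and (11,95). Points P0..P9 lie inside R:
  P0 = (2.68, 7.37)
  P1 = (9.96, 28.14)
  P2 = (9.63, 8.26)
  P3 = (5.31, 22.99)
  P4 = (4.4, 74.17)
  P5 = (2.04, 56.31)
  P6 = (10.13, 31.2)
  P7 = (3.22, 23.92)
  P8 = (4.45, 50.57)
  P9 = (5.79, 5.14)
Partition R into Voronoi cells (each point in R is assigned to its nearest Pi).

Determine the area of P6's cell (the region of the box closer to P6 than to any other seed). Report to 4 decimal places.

Area of P6's cell: 107.2870

1. box [0,11]×[0,95]: [(0, 0) (11, 0) (11, 95) (0, 95)]
2. ⊥bis P6·P0 via (6.405,19.285): [(0, 21.2874) (11, 17.8485) (11, 95) (0, 95)]  |A|=829.7528
3. ⊥bis P6·P1 via (10.045,29.67): [(0, 30.2281) (11, 29.6169) (11, 95) (0, 95)]  |A|=715.8525
4. ⊥bis P6·P2 via (9.88,19.73): [(0, 30.2281) (11, 29.6169) (11, 95) (0, 95)]  |A|=715.8525
5. ⊥bis P6·P3 via (7.72,27.095): [(0, 31.6273) (2.6325, 30.0818) (11, 29.6169) (11, 95) (0, 95)]  |A|=714.0107
6. ⊥bis P6·P4 via (7.265,52.685): [(0, 51.7162) (0, 31.6273) (2.6325, 30.0818) (11, 29.6169) (11, 53.1831)]  |A|=245.9567
7. ⊥bis P6·P5 via (6.085,43.755): [(0, 41.7945) (0, 31.6273) (2.6325, 30.0818) (11, 29.6169) (11, 45.3385)]  |A|=148.2425
8. ⊥bis P6·P7 via (6.675,27.56): [(0, 41.7945) (0, 33.8957) (4.1043, 30) (11, 29.6169) (11, 45.3385)]  |A|=142.5576
9. ⊥bis P6·P8 via (7.29,40.885): [(0, 38.7473) (0, 33.8957) (4.1043, 30) (11, 29.6169) (11, 41.9729)]  |A|=107.287
10. ⊥bis P6·P9 via (7.96,18.17): [(0, 38.7473) (0, 33.8957) (4.1043, 30) (11, 29.6169) (11, 41.9729)]  |A|=107.287
11. canonical 5-gon: [(0, 38.7473) (0, 33.8957) (4.1043, 30) (11, 29.6169) (11, 41.9729)]
12. shoelace: 107.287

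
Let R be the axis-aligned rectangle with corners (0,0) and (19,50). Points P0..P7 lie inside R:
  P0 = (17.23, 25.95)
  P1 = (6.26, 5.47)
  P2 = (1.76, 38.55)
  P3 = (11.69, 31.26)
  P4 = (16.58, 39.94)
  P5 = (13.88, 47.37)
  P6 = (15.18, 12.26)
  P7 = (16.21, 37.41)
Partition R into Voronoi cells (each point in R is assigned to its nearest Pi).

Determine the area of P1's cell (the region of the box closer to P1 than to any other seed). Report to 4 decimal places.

1. box [0,19]×[0,50]: [(0, 0) (19, 0) (19, 50) (0, 50)]
2. ⊥bis P1·P0 via (11.745,15.71): [(0, 22.0011) (0, 0) (19, 0) (19, 11.8239)]  |A|=321.3379
3. ⊥bis P1·P2 via (4.01,22.01): [(0.799, 21.5732) (0, 21.4645) (0, 0) (19, 0) (19, 11.8239)]  |A|=321.1235
4. ⊥bis P1·P3 via (8.975,18.365): [(5.3722, 19.1236) (0, 20.2547) (0, 0) (19, 0) (19, 11.8239)]  |A|=316.6467
5. ⊥bis P1·P4 via (11.42,22.705): [(5.3722, 19.1236) (0, 20.2547) (0, 0) (19, 0) (19, 11.8239)]  |A|=316.6467
6. ⊥bis P1·P5 via (10.07,26.42): [(5.3722, 19.1236) (0, 20.2547) (0, 0) (19, 0) (19, 11.8239)]  |A|=316.6467
7. ⊥bis P1·P6 via (10.72,8.865): [(2.4413, 19.7406) (0, 20.2547) (0, 0) (17.4681, 0)]  |A|=197.1404
8. ⊥bis P1·P7 via (11.235,21.44): [(2.4413, 19.7406) (0, 20.2547) (0, 0) (17.4681, 0)]  |A|=197.1404
9. canonical 4-gon: [(2.4413, 19.7406) (0, 20.2547) (0, 0) (17.4681, 0)]
10. shoelace: 197.1404

Area of P1's cell: 197.1404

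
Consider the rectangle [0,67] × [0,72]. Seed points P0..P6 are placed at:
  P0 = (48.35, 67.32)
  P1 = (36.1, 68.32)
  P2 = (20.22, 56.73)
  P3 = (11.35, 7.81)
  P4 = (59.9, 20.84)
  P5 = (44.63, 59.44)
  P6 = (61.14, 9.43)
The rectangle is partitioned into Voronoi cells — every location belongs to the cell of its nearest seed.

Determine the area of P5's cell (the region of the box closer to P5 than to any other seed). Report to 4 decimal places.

1. box [0,67]×[0,72]: [(0, 0) (67, 0) (67, 72) (0, 72)]
2. ⊥bis P5·P0 via (46.49,63.38): [(0, 0) (67, 0) (67, 53.6976) (28.2304, 72) (0, 72)]  |A|=4469.2122
3. ⊥bis P5·P1 via (40.365,63.88): [(0, 25.106) (0, 0) (67, 0) (67, 53.6976) (42.0343, 65.4835)]  |A|=3391.6518
4. ⊥bis P5·P2 via (32.425,58.085): [(32.6088, 56.4295) (38.8736, 0) (67, 0) (67, 53.6976) (42.0343, 65.4835)]  |A|=1885.5053
5. ⊥bis P5·P3 via (27.99,33.625): [(32.6088, 56.4295) (35.6917, 28.6606) (67, 8.4797) (67, 53.6976) (42.0343, 65.4835)]  |A|=1349.7035
6. ⊥bis P5·P4 via (52.265,40.14): [(32.6088, 56.4295) (35.1681, 33.3766) (67, 45.9691) (67, 53.6976) (42.0343, 65.4835)]  |A|=684.483
7. ⊥bis P5·P6 via (52.885,34.435): [(32.6088, 56.4295) (35.1681, 33.3766) (67, 45.9691) (67, 53.6976) (42.0343, 65.4835)]  |A|=684.483
8. canonical 5-gon: [(32.6088, 56.4295) (35.1681, 33.3766) (67, 45.9691) (67, 53.6976) (42.0343, 65.4835)]
9. shoelace: 684.483

Area of P5's cell: 684.4830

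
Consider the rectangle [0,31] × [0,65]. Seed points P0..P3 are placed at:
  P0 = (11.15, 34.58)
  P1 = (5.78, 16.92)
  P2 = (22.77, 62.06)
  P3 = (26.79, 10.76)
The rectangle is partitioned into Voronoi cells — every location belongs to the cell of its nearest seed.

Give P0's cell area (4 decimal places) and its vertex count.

1. box [0,31]×[0,65]: [(0, 0) (31, 0) (31, 65) (0, 65)]
2. ⊥bis P0·P1 via (8.465,25.75): [(0, 28.324) (31, 18.8976) (31, 65) (0, 65)]  |A|=1283.0646
3. ⊥bis P0·P2 via (16.96,48.32): [(0, 55.4916) (0, 28.324) (31, 18.8976) (31, 42.3831)]  |A|=785.123
4. ⊥bis P0·P3 via (18.97,22.67): [(0, 55.4916) (0, 28.324) (18.851, 22.5919) (31, 30.5688) (31, 42.3831)]  |A|=714.2264
5. canonical 5-gon: [(0, 55.4916) (0, 28.324) (18.851, 22.5919) (31, 30.5688) (31, 42.3831)]
6. shoelace: 714.2264

Area of P0's cell: 714.2264 (5 vertices)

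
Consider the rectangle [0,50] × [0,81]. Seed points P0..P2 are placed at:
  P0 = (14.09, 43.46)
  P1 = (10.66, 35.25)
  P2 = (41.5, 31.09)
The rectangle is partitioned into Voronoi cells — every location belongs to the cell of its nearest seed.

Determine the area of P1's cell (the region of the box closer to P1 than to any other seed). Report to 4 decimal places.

1. box [0,50]×[0,81]: [(0, 0) (50, 0) (50, 81) (0, 81)]
2. ⊥bis P1·P0 via (12.375,39.355): [(0, 44.5251) (0, 0) (50, 0) (50, 23.6359)]  |A|=1704.0244
3. ⊥bis P1·P2 via (26.08,33.17): [(26.1386, 33.6048) (0, 44.5251) (0, 0) (21.6057, 0)]  |A|=944.94
4. canonical 4-gon: [(26.1386, 33.6048) (0, 44.5251) (0, 0) (21.6057, 0)]
5. shoelace: 944.94

Area of P1's cell: 944.9400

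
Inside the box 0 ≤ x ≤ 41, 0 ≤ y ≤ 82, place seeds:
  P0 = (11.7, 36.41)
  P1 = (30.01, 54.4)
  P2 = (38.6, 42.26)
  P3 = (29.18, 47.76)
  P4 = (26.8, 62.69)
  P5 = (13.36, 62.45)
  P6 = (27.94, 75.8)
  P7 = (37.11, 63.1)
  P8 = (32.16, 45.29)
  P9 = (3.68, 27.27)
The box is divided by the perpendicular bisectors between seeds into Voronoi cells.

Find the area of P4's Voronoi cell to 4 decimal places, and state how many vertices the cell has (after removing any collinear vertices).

1. box [0,41]×[0,82]: [(0, 0) (41, 0) (41, 82) (0, 82)]
2. ⊥bis P4·P0 via (19.25,49.55): [(0, 60.6107) (41, 37.0529) (41, 82) (0, 82)]  |A|=1359.8973
3. ⊥bis P4·P1 via (28.405,58.545): [(0, 60.6107) (13.5834, 52.8059) (41, 63.422) (41, 82) (0, 82)]  |A|=998.4224
4. ⊥bis P4·P2 via (32.7,52.475): [(0, 60.6107) (13.5834, 52.8059) (41, 63.422) (41, 82) (0, 82)]  |A|=998.4224
5. ⊥bis P4·P3 via (27.99,55.225): [(0, 60.6107) (13.4165, 52.9018) (14.1214, 53.0142) (41, 63.422) (41, 82) (0, 82)]  |A|=998.3792
6. ⊥bis P4·P5 via (20.08,62.57): [(20.2085, 55.3712) (41, 63.422) (41, 82) (19.733, 82)]  |A|=476.2889
7. ⊥bis P4·P6 via (27.37,69.245): [(19.9493, 69.8903) (20.2085, 55.3712) (41, 63.422) (41, 68.0598)]  |A|=200.7946
8. ⊥bis P4·P7 via (31.955,62.895): [(31.7175, 68.867) (19.9493, 69.8903) (20.2085, 55.3712) (32.0715, 59.9647)]  |A|=138.9157
9. ⊥bis P4·P8 via (29.48,53.99): [(31.7175, 68.867) (19.9493, 69.8903) (20.2085, 55.3712) (32.0715, 59.9647)]  |A|=138.9157
10. ⊥bis P4·P9 via (15.24,44.98): [(31.7175, 68.867) (19.9493, 69.8903) (20.2085, 55.3712) (32.0715, 59.9647)]  |A|=138.9157
11. canonical 4-gon: [(31.7175, 68.867) (19.9493, 69.8903) (20.2085, 55.3712) (32.0715, 59.9647)]
12. shoelace: 138.9157

Area of P4's cell: 138.9157 (4 vertices)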